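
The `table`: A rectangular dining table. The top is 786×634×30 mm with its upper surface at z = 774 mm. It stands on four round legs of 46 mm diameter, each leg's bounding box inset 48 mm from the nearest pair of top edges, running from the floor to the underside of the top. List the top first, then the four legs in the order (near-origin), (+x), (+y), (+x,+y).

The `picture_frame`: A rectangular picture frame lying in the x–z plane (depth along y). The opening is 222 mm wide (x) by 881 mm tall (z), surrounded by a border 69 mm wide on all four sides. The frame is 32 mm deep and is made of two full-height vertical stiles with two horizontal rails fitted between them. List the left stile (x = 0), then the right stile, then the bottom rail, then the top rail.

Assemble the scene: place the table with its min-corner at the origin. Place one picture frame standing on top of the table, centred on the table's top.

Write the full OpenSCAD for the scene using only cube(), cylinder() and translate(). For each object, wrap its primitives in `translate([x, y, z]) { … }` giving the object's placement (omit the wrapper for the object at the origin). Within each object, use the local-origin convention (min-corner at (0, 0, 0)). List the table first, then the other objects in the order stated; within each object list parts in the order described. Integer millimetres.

translate([0, 0, 744]) cube([786, 634, 30]);
translate([71, 71, 0]) cylinder(h = 744, r = 23);
translate([715, 71, 0]) cylinder(h = 744, r = 23);
translate([71, 563, 0]) cylinder(h = 744, r = 23);
translate([715, 563, 0]) cylinder(h = 744, r = 23);
translate([213, 301, 774]) {
  cube([69, 32, 1019]);
  translate([291, 0, 0]) cube([69, 32, 1019]);
  translate([69, 0, 0]) cube([222, 32, 69]);
  translate([69, 0, 950]) cube([222, 32, 69]);
}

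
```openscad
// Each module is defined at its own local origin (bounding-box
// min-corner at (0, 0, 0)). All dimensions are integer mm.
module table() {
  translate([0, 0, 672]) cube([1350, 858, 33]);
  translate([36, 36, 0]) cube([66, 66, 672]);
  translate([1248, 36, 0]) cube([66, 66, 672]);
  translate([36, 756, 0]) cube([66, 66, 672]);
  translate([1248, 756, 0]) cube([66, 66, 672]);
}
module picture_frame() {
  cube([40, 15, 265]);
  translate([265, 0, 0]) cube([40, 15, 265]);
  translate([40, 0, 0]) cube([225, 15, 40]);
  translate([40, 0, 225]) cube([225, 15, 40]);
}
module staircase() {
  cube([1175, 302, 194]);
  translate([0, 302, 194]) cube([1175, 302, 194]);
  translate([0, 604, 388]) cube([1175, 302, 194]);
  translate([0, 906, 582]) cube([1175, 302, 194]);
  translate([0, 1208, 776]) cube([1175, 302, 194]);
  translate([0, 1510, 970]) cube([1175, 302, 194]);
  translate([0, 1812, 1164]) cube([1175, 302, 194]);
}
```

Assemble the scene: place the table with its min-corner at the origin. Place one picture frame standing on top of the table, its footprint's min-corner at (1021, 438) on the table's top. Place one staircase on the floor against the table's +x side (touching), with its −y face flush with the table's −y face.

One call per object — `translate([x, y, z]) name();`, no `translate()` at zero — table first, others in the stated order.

table();
translate([1021, 438, 705]) picture_frame();
translate([1350, 0, 0]) staircase();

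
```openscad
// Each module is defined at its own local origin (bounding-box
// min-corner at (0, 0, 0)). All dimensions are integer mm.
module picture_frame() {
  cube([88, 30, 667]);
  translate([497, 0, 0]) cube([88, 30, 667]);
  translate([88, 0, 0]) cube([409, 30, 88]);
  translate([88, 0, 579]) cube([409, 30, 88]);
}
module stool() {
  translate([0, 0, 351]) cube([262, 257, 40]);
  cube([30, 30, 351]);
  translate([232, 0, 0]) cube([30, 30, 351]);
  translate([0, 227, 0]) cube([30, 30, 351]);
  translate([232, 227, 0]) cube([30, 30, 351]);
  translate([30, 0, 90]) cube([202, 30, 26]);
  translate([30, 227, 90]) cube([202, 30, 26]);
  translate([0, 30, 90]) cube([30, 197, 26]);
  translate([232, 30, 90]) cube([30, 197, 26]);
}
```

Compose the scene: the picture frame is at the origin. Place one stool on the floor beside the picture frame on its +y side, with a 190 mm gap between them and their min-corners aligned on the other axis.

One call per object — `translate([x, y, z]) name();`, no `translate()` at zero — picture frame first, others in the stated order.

picture_frame();
translate([0, 220, 0]) stool();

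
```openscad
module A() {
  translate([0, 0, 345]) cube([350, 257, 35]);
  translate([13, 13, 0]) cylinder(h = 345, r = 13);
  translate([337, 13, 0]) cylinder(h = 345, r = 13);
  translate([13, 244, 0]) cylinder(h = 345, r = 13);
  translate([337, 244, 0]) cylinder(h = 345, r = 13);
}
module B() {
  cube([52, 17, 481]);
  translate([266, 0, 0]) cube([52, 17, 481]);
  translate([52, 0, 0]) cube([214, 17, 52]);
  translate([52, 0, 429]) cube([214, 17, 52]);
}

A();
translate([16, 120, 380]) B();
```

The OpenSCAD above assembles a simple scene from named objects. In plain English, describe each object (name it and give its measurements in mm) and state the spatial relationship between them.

A is a four-legged stool. The seat is 350×257 mm, 35 mm thick, top at z = 380 mm. It stands on four round legs, each 26 mm in diameter, from z = 0 to the seat underside, each leg's axis is inset half a diameter from the nearest pair of seat edges (so the leg's bounding box is flush with the corner).

B is a rectangular picture frame lying in the x–z plane (depth along y). The opening is 214 mm wide (x) by 377 mm tall (z), surrounded by a border 52 mm wide on all four sides. The frame is 17 mm deep and is made of two full-height vertical stiles with two horizontal rails fitted between them.

The picture frame is on top of the stool, centred.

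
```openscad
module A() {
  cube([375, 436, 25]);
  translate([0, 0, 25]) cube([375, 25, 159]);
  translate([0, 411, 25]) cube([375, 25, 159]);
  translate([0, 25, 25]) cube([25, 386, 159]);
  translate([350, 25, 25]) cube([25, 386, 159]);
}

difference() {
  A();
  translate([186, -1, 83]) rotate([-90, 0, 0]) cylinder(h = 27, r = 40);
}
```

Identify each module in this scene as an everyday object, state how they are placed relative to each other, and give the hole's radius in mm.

A is an open box. The open box has a circular hole through its front wall. The hole's radius is 40 mm.

The subtracted cylinder has r = 40 mm.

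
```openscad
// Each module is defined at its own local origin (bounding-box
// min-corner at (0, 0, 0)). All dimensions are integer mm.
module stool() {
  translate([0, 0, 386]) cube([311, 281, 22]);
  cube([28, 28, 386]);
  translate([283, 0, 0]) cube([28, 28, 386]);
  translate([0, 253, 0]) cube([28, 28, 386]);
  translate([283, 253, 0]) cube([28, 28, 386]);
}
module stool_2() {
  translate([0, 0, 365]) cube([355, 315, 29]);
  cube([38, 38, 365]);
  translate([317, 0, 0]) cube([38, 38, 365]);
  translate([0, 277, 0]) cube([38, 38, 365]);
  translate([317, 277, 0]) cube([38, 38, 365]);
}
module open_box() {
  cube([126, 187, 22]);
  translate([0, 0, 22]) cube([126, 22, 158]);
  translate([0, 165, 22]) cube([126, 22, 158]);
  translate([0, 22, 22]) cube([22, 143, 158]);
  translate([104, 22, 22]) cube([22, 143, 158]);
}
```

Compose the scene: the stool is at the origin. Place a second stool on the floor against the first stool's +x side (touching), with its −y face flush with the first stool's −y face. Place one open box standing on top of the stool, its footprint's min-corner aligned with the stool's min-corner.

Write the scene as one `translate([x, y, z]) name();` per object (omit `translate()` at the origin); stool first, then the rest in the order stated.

stool();
translate([311, 0, 0]) stool_2();
translate([0, 0, 408]) open_box();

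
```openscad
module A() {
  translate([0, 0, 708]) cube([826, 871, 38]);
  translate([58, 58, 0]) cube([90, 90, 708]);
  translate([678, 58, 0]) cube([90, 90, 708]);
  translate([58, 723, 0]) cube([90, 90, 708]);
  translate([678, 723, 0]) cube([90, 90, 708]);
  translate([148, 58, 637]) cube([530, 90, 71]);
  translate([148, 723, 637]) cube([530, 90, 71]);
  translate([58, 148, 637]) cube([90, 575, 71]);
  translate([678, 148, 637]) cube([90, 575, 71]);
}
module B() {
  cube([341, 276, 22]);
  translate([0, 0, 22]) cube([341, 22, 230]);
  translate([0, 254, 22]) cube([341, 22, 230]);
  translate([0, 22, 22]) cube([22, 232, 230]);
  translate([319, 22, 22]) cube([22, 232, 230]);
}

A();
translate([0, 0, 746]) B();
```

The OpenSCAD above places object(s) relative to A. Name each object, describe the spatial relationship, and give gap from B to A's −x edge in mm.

A is a table. B is an open box. The open box is on top of the table. The gap from the open box to the table's −x edge is 0 mm.

The open box's min-x is at 0; the table's min-x is 0; gap = 0 mm.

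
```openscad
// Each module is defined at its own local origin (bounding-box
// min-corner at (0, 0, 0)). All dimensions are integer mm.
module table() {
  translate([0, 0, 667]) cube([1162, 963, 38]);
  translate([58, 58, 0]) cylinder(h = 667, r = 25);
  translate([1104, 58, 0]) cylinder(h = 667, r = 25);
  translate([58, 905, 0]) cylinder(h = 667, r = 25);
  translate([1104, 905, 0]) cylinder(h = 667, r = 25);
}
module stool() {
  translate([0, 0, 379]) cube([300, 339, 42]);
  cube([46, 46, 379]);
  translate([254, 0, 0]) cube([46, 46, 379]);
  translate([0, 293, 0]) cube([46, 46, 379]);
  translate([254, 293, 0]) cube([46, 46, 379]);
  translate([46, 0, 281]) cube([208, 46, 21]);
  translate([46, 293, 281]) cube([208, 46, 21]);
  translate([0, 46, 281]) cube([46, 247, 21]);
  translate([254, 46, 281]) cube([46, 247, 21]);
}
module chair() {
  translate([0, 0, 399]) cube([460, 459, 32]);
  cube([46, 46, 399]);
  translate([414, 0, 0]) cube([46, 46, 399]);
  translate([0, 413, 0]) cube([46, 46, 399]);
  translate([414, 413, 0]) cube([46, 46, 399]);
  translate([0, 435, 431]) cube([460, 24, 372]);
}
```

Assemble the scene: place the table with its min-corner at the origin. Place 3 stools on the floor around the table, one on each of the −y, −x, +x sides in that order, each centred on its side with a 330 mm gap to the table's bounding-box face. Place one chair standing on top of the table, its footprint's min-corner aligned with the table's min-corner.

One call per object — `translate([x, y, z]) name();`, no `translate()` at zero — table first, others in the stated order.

table();
translate([431, -669, 0]) stool();
translate([-630, 312, 0]) stool();
translate([1492, 312, 0]) stool();
translate([0, 0, 705]) chair();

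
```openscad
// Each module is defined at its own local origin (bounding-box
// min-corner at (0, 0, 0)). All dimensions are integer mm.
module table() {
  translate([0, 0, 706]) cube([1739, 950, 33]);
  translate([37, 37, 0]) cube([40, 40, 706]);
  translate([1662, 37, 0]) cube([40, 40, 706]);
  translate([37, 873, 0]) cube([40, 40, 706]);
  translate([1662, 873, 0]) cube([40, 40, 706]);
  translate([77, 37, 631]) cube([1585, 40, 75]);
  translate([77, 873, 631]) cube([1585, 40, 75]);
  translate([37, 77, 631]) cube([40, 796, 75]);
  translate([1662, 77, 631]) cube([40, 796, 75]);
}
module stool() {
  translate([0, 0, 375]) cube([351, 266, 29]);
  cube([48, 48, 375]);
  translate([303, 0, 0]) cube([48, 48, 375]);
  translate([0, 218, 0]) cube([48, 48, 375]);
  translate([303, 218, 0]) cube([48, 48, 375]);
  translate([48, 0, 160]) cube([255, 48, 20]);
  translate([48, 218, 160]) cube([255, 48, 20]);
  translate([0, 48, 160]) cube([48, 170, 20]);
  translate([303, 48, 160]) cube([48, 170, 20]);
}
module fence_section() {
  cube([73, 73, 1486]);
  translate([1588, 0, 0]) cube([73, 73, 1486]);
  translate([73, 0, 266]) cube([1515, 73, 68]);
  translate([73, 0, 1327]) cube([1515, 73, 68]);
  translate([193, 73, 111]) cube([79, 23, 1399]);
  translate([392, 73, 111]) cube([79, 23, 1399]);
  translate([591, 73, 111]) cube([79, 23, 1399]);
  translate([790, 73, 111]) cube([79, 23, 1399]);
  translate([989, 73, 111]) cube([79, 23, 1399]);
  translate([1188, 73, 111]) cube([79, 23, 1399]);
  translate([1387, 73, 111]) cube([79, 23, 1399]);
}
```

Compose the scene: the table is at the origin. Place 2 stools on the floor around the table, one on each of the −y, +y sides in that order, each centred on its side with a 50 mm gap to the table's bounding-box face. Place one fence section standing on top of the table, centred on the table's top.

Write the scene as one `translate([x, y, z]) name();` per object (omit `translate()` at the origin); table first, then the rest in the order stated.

table();
translate([694, -316, 0]) stool();
translate([694, 1000, 0]) stool();
translate([39, 427, 739]) fence_section();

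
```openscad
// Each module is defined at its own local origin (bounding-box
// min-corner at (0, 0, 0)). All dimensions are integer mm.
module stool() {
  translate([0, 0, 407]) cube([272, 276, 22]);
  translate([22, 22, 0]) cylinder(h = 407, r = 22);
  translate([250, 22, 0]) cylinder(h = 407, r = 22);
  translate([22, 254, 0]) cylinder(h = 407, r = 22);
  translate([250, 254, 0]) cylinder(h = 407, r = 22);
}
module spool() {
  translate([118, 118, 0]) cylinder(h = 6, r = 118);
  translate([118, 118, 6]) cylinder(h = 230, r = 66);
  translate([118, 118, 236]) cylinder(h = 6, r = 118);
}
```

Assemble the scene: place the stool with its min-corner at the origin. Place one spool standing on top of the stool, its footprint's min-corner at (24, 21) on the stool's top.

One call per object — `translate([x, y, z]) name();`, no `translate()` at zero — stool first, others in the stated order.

stool();
translate([24, 21, 429]) spool();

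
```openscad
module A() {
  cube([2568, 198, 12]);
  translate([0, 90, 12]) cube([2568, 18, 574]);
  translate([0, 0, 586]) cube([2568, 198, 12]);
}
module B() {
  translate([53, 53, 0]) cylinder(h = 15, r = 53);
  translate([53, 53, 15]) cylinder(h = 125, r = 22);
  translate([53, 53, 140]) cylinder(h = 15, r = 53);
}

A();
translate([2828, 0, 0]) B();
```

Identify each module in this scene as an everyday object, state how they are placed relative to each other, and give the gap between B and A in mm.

A is an I-beam. B is a spool. The spool is on the floor beside the I-beam on its +x side. The gap between the spool and the I-beam is 260 mm.

The spool's nearest face is 260 mm from the I-beam's +x face.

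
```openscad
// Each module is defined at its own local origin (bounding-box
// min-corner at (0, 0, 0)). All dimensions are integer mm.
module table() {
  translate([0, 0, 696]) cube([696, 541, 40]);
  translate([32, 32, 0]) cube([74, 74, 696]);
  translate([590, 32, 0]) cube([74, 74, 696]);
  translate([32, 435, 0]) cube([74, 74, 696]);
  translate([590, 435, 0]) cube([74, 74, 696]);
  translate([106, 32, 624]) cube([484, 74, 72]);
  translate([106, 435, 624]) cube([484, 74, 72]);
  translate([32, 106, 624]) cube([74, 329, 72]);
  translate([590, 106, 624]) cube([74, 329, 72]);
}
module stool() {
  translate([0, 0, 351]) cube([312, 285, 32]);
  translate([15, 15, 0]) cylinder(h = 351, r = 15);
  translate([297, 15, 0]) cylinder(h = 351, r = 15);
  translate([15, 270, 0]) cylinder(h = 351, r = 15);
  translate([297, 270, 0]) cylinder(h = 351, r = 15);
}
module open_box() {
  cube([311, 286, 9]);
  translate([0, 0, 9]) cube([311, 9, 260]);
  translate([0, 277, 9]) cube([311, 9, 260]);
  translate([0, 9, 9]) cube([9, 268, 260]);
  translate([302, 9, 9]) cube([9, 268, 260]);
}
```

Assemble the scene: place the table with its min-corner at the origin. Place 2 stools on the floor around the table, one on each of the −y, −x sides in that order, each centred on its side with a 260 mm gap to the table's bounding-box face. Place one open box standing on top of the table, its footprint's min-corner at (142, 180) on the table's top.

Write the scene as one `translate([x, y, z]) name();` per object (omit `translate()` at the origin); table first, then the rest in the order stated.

table();
translate([192, -545, 0]) stool();
translate([-572, 128, 0]) stool();
translate([142, 180, 736]) open_box();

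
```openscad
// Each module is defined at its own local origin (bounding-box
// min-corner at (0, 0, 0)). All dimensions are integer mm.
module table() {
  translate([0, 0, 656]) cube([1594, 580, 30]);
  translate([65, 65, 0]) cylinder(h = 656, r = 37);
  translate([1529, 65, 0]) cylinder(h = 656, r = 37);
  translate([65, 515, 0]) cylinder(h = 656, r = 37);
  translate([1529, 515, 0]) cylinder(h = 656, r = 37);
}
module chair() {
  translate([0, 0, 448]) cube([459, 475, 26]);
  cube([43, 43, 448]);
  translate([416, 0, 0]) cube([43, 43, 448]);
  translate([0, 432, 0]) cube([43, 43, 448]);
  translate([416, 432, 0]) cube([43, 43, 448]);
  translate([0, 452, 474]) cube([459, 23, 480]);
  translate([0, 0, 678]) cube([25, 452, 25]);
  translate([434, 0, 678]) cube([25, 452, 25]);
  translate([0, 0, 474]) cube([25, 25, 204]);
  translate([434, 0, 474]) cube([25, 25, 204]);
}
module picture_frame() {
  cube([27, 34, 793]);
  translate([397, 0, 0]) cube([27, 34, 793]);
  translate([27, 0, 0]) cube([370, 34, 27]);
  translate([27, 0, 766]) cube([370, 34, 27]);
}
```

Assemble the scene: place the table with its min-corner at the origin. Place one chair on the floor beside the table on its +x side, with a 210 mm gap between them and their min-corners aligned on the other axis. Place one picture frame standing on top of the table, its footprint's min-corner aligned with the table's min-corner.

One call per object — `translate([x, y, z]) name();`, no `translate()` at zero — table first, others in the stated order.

table();
translate([1804, 0, 0]) chair();
translate([0, 0, 686]) picture_frame();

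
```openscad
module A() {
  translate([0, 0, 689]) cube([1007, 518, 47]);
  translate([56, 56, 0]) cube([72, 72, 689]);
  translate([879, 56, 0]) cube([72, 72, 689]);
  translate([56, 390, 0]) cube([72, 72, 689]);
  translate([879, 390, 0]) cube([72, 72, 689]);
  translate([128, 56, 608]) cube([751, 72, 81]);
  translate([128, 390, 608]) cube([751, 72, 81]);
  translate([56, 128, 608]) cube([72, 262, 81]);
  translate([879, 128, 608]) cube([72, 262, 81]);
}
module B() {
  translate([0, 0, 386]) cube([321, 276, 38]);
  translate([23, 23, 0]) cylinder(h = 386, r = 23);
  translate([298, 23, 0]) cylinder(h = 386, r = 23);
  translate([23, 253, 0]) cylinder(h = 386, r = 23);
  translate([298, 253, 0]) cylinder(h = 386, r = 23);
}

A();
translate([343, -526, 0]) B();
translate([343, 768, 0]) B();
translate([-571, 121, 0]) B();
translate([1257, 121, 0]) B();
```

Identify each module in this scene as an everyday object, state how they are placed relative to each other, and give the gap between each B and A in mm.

A is a table. B is a stool. Four stools sit around the table at the −y, +y, −x, +x sides. The gap between each stool and the table is 250 mm.

Each stool's nearest face is 250 mm from the table's bounding box.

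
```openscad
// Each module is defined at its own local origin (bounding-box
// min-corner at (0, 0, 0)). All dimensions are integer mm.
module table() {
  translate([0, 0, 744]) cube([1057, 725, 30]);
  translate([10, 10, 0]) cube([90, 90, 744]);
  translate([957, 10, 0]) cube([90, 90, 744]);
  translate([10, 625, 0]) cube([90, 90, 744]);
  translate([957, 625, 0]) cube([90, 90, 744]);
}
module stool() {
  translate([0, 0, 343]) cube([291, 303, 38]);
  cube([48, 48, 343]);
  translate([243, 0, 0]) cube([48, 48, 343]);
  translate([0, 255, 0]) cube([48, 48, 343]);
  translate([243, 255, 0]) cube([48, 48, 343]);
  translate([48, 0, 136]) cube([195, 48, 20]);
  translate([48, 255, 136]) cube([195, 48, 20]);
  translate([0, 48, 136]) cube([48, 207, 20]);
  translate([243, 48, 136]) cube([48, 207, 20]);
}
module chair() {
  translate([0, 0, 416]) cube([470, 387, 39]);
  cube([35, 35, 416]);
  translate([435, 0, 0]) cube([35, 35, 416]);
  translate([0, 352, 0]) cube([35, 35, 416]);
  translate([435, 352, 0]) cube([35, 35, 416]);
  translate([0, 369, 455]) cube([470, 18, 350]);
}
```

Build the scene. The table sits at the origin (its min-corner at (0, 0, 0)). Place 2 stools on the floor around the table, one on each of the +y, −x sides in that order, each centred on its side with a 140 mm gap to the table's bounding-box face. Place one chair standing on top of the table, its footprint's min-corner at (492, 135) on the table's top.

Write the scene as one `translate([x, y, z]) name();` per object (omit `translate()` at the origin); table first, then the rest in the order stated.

table();
translate([383, 865, 0]) stool();
translate([-431, 211, 0]) stool();
translate([492, 135, 774]) chair();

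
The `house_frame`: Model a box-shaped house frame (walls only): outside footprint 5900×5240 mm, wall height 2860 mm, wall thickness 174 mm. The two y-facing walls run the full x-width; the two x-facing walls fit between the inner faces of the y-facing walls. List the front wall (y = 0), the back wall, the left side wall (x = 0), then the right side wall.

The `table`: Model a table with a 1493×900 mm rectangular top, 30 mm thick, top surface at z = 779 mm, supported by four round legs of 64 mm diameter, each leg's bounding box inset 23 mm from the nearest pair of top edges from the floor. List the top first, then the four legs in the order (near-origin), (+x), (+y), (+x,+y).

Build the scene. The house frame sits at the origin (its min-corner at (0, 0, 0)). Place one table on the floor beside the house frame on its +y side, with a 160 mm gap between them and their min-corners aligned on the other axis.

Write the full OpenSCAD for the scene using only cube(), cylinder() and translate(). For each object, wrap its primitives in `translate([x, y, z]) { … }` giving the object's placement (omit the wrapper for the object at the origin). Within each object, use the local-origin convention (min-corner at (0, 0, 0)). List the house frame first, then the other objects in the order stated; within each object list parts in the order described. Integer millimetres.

cube([5900, 174, 2860]);
translate([0, 5066, 0]) cube([5900, 174, 2860]);
translate([0, 174, 0]) cube([174, 4892, 2860]);
translate([5726, 174, 0]) cube([174, 4892, 2860]);
translate([0, 5400, 0]) {
  translate([0, 0, 749]) cube([1493, 900, 30]);
  translate([55, 55, 0]) cylinder(h = 749, r = 32);
  translate([1438, 55, 0]) cylinder(h = 749, r = 32);
  translate([55, 845, 0]) cylinder(h = 749, r = 32);
  translate([1438, 845, 0]) cylinder(h = 749, r = 32);
}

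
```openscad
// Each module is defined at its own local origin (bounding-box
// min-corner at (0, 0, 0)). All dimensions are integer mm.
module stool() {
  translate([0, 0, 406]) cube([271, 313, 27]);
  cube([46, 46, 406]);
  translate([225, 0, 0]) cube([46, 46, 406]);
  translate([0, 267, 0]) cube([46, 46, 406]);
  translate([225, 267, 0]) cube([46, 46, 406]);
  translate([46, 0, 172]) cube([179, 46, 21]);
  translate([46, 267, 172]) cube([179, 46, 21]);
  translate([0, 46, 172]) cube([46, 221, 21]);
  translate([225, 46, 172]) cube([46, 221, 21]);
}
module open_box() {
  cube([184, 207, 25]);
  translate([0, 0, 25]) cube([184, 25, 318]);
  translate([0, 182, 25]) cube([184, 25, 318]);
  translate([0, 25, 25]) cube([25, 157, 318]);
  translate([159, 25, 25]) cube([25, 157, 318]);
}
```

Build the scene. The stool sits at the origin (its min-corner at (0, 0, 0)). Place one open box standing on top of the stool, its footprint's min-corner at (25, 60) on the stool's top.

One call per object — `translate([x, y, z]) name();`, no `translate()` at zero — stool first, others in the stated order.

stool();
translate([25, 60, 433]) open_box();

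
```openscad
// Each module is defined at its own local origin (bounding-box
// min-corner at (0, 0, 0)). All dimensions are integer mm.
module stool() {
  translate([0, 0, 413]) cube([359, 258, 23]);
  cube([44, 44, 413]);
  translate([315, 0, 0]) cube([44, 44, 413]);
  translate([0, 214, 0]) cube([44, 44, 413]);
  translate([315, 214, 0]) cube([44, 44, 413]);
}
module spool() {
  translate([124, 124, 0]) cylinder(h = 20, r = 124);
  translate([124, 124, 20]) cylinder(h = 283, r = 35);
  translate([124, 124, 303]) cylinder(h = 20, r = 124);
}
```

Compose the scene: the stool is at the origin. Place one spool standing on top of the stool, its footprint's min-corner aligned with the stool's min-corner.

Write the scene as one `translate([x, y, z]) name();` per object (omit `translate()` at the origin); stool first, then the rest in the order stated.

stool();
translate([0, 0, 436]) spool();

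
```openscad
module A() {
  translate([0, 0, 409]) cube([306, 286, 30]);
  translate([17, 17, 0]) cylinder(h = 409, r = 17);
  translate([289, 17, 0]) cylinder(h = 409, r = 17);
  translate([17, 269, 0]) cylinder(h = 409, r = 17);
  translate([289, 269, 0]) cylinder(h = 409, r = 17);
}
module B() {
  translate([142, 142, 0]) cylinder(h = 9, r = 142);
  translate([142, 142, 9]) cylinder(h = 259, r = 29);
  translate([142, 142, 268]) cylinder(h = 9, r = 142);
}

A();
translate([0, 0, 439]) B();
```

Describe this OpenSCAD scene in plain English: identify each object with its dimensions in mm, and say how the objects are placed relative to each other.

A is a four-legged stool. The seat is a 306×286×30 mm slab whose top surface is at z = 439 mm; four round legs, each 34 mm in diameter, run from the floor (z = 0) to the underside of the seat, each leg's axis is inset half a diameter from the nearest pair of seat edges (so the leg's bounding box is flush with the corner).

B is a spool: two coaxial disc flanges of radius 142 mm and thickness 9 mm, joined by a core cylinder of radius 29 mm and height 259 mm. The lower flange rests on z = 0 and the three cylinders share a vertical axis.

The spool is on top of the stool.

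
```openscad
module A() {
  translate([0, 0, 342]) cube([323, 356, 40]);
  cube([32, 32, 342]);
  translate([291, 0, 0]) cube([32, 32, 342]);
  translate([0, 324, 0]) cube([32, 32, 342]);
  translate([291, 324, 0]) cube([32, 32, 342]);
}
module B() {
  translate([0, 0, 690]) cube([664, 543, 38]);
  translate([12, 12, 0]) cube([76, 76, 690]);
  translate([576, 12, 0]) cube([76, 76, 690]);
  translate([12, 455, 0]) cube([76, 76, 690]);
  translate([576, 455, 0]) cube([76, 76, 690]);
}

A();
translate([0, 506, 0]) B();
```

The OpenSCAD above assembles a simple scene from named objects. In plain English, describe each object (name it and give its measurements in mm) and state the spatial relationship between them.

A is a four-legged stool. The seat is 323×356 mm, 40 mm thick, top at z = 382 mm. It stands on four square legs, each 32×32 mm in cross-section, from z = 0 to the seat underside, each flush with a corner of the seat.

B is a table with a 664×543 mm rectangular top, 38 mm thick, top surface at z = 728 mm, supported by four 76×76 mm square legs, each inset 12 mm from the nearest pair of top edges, running from the floor.

The table is on the floor beside the stool on its +y side.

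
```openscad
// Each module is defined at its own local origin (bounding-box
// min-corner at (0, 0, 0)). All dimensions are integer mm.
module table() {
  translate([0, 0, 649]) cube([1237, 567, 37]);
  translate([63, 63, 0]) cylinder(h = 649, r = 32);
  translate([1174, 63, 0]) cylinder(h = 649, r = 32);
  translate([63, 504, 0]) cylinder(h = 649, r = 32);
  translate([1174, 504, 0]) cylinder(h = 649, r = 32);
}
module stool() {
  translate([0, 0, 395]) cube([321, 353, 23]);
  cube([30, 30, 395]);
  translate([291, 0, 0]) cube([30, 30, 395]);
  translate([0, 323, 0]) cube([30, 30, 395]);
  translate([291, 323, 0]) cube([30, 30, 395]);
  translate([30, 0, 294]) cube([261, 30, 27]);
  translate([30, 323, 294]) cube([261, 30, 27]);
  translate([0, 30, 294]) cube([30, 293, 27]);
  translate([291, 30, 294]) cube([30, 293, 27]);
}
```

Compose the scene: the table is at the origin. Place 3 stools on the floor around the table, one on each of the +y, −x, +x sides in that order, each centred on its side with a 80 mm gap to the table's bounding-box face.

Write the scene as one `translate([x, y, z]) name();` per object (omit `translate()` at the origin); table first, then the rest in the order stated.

table();
translate([458, 647, 0]) stool();
translate([-401, 107, 0]) stool();
translate([1317, 107, 0]) stool();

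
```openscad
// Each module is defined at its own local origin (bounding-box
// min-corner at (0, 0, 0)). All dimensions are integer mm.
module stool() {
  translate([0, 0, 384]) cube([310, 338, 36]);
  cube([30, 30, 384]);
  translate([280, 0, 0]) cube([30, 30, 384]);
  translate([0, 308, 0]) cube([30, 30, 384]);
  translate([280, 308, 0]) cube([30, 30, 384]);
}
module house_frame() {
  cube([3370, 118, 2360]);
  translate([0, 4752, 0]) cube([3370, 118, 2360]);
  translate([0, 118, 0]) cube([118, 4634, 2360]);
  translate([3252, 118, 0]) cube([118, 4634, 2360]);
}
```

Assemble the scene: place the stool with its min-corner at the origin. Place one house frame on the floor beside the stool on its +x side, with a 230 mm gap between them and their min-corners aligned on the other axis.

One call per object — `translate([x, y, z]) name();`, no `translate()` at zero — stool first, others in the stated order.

stool();
translate([540, 0, 0]) house_frame();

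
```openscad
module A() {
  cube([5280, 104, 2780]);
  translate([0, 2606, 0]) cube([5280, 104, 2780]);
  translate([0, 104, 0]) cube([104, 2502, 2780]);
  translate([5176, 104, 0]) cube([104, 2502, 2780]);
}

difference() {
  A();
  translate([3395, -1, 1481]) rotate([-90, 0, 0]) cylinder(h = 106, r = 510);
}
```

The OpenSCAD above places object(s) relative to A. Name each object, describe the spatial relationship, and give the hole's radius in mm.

A is a house frame. The house frame has a circular hole through its front wall. The hole's radius is 510 mm.

The subtracted cylinder has r = 510 mm.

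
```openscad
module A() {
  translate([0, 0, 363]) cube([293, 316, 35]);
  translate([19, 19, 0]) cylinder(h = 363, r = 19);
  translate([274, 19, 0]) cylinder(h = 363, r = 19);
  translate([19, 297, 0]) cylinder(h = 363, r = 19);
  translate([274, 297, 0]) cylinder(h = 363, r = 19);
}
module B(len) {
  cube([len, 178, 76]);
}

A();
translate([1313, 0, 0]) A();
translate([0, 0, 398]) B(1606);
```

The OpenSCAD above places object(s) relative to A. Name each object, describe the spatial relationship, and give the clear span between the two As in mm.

Second stool starts at x = 1313; first ends at x = 293; clear span = 1313 − 293 = 1020 mm.

A is a stool. B is a beam. A beam spans the tops of two stools. The clear span between the two stools is 1020 mm.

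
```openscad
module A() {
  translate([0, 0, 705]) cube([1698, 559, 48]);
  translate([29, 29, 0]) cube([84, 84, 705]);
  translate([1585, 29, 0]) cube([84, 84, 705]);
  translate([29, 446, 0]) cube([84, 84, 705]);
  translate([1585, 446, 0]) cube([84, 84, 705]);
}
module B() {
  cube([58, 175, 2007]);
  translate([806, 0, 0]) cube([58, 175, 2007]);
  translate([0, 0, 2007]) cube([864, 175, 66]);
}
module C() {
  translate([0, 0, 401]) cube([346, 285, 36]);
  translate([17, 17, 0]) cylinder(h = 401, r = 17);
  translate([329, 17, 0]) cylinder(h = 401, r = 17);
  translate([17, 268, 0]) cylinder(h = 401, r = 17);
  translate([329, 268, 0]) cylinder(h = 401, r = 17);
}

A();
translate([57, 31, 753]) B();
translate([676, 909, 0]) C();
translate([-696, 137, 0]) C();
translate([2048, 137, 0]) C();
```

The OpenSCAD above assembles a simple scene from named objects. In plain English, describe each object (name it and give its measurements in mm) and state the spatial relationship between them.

A is a rectangular dining table. The top is 1698×559×48 mm with its upper surface at z = 753 mm. It stands on four 84×84 mm square legs, each inset 29 mm from the nearest pair of top edges, running from the floor to the underside of the top.

B is a door frame. The clear opening is 748 mm wide and 2007 mm high. Two 58 mm wide jambs, 175 mm deep, stand either side of the opening from the floor to the top of the opening. A 66 mm thick head sits across the top of both jambs, spanning the full outside width of the frame.

C is a simple wooden stool: a rectangular seat 346 mm (x) by 285 mm (y), 36 mm thick, top face at z = 437 mm, on four round legs, each 34 mm in diameter. The legs rest on z = 0, each leg's axis is inset half a diameter from the nearest pair of seat edges (so the leg's bounding box is flush with the corner).

The door frame is on top of the table. Three stools sit around the table at the +y, −x, +x sides.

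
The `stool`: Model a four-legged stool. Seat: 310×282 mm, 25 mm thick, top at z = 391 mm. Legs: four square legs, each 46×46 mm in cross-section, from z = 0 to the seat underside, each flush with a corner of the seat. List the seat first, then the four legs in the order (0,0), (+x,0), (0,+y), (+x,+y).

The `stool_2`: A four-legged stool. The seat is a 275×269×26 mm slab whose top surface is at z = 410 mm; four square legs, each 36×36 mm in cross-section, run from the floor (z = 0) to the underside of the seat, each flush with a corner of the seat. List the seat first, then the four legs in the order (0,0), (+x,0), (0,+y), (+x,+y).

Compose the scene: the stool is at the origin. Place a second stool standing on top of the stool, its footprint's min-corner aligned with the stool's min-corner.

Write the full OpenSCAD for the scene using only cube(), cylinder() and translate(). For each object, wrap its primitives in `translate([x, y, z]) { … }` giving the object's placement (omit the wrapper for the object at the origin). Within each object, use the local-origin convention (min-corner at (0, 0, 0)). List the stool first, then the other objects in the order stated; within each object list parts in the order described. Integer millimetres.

translate([0, 0, 366]) cube([310, 282, 25]);
cube([46, 46, 366]);
translate([264, 0, 0]) cube([46, 46, 366]);
translate([0, 236, 0]) cube([46, 46, 366]);
translate([264, 236, 0]) cube([46, 46, 366]);
translate([0, 0, 391]) {
  translate([0, 0, 384]) cube([275, 269, 26]);
  cube([36, 36, 384]);
  translate([239, 0, 0]) cube([36, 36, 384]);
  translate([0, 233, 0]) cube([36, 36, 384]);
  translate([239, 233, 0]) cube([36, 36, 384]);
}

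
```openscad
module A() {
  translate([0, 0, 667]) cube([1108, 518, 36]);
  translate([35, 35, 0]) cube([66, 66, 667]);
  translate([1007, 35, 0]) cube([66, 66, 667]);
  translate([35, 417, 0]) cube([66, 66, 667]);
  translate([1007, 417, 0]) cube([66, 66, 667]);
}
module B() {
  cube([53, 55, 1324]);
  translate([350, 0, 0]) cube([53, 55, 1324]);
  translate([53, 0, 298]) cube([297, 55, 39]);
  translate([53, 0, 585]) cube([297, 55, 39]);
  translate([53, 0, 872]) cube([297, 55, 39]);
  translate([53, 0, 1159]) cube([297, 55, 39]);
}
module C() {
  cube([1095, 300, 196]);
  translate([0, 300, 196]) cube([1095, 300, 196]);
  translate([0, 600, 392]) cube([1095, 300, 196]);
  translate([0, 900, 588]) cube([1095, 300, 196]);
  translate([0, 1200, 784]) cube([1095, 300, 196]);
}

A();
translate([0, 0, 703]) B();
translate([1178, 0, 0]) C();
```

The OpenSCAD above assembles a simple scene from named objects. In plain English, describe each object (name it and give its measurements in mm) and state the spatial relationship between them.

A is a table: top 1108 mm (x) × 518 mm (y), 36 mm thick, upper face at z = 703 mm, on four 66×66 mm square legs, each inset 35 mm from the nearest pair of top edges, running from z = 0 to the bottom of the top.

B is a straight ladder. Two 53×55 mm vertical rails, 1324 mm tall, stand 403 mm apart (outside-to-outside) with their front faces coplanar on the −y side. 4 rungs, each 55 mm deep and 39 mm tall, span between the inner faces of the rails, front faces flush with the rails. The lowest rung's underside is at z = 298 mm and rungs are spaced 287 mm apart (underside to underside).

C is a run of 5 identical solid stair steps. Each tread is 1095×300 mm and each step block is 196 mm high. Step 1 rests on the floor; step k is offset from step 1 by (k−1)×300 mm in y and (k−1)×196 mm in z.

The ladder is on top of the table. The staircase is on the floor beside the table on its +x side.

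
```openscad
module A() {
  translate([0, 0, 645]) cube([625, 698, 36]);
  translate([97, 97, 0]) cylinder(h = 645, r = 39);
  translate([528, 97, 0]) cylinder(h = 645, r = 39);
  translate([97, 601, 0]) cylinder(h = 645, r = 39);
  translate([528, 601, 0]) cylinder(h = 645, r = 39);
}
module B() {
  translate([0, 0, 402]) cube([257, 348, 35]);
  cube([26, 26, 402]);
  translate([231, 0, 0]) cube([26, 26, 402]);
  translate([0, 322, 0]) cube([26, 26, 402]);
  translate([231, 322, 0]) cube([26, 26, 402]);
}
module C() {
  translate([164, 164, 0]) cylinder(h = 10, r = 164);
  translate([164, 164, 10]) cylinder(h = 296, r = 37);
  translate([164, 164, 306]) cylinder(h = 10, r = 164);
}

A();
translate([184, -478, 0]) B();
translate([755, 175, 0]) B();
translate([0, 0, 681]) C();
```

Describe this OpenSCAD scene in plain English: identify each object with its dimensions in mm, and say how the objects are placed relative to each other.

A is a table: top 625 mm (x) × 698 mm (y), 36 mm thick, upper face at z = 681 mm, on four round legs of 78 mm diameter, each leg's bounding box inset 58 mm from the nearest pair of top edges, running from z = 0 to the bottom of the top.

B is a four-legged stool. The seat is 257×348 mm, 35 mm thick, top at z = 437 mm. It stands on four square legs, each 26×26 mm in cross-section, from z = 0 to the seat underside, each flush with a corner of the seat.

C is a spool: two coaxial disc flanges of radius 164 mm and thickness 10 mm, joined by a core cylinder of radius 37 mm and height 296 mm. The lower flange rests on z = 0 and the three cylinders share a vertical axis.

Two stools sit around the table at the −y, +x sides. The spool is on top of the table.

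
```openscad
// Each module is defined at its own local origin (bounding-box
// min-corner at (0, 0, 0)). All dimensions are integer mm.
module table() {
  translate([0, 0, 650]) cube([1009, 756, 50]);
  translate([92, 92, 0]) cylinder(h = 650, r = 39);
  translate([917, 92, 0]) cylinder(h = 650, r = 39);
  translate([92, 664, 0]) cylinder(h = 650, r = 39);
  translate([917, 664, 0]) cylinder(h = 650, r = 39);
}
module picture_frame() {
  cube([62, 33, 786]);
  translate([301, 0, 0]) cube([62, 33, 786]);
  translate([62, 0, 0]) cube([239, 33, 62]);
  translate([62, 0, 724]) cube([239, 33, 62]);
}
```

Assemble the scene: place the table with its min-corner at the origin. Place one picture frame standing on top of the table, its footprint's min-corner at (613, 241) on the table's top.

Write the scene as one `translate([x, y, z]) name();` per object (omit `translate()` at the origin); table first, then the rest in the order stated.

table();
translate([613, 241, 700]) picture_frame();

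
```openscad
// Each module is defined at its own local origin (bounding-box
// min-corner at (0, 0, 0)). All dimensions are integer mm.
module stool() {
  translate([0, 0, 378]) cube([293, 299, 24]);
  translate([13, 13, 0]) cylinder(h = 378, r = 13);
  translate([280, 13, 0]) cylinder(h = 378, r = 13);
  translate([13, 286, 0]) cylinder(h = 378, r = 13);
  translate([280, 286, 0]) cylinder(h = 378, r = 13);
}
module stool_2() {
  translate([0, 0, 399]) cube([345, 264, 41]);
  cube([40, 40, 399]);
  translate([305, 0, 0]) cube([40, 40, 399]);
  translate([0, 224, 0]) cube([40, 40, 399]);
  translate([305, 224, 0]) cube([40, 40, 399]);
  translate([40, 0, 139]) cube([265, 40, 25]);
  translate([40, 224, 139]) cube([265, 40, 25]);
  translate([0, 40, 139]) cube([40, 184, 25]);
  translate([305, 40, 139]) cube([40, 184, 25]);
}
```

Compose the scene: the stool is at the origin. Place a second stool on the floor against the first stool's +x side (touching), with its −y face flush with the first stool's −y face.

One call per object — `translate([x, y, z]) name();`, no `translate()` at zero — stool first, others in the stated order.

stool();
translate([293, 0, 0]) stool_2();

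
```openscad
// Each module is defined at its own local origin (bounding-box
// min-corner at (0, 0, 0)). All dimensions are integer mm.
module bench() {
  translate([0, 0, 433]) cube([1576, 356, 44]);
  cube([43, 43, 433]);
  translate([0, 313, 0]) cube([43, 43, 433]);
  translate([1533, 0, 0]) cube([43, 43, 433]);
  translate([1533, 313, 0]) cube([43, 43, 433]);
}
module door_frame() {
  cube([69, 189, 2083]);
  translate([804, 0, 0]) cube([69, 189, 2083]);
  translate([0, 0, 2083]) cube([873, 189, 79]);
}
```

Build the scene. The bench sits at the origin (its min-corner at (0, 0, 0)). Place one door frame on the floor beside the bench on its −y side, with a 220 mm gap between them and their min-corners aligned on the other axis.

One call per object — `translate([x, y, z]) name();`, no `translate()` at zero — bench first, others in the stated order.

bench();
translate([0, -409, 0]) door_frame();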